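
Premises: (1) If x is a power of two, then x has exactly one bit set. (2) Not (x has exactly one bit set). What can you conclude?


Modus tollens: from (P → Q) and ¬Q, infer ¬P.
Q = 'x has exactly one bit set' is denied; since P → Q, P must also fail.

Not (x is a power of two).


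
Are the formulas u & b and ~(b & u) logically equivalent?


Compare truth tables:
b | u | φ | ψ
-------------
False | False | False | True
True | False | False | True
False | True | False | True
True | True | True | False
They differ at row 1 (b=False, u=False): φ=False but ψ=True.

No, they are not logically equivalent.


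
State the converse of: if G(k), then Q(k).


The converse of (P → Q) is (Q → P). It is not in general equivalent to the original.
Here P = 'G(k)' and Q = 'Q(k)'.

If Q(k), then G(k).


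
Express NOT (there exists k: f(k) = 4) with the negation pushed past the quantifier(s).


¬(for all x: φ) = there exists x: ¬φ, and ¬(there exists x: φ) = for all x: ¬φ.
Apply to the existential statement.

for all k: NOT(f(k) = 4)


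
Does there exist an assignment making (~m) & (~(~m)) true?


Check all 2 assignments over {m}:
m | φ
-----
False | False
True | False
No assignment makes the formula true.

Unsatisfiable.


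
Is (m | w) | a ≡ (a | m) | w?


Compare truth tables:
a | m | w | φ | ψ
-----------------
False | False | False | False | False
True | False | False | True | True
False | True | False | True | True
True | True | False | True | True
False | False | True | True | True
True | False | True | True | True
False | True | True | True | True
True | True | True | True | True
The columns φ and ψ agree on every row.

Yes, they are logically equivalent.


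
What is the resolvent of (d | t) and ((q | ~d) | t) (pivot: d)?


The clauses contain complementary literals d and ~d.
Resolution eliminates this pair and disjoins the remaining literals (merging duplicates).

(t | q)


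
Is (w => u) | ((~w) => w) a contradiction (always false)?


Truth table over {u, w}:
u | w | φ
---------
False | False | True
True | False | True
False | True | True
True | True | True
Satisfying assignment at row 1: u=False, w=False gives True.

No, it is not a contradiction.


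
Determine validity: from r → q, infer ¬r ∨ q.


This matches the form of material implication: the conclusion follows in every model of the premises.

Valid.


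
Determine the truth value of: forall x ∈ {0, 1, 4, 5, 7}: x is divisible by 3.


Evaluate the predicate on each element: 0:True, 1:False, 4:False, 5:False, 7:False.
Counterexample x = 1 fails the predicate.

False


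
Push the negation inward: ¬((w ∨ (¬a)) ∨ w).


De Morgan: the negation of a disjunction is the conjunction of the negations.
Distribute ¬ across ∨, flipping it to ∧, and negate each literal.

((¬w) ∧ a) ∧ (¬w)


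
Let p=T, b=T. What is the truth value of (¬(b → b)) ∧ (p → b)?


Substitute p=T, b=T:
b → b = T → T = T
¬(b → b) = F
p → b = T → T = T
(¬(b → b)) ∧ (p → b) = F ∧ T = F

F


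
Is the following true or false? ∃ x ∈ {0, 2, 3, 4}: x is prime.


Evaluate the predicate on each element: 0:F, 2:T, 3:T, 4:F.
Witness x = 2 satisfies the predicate.

T


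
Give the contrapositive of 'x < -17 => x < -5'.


The contrapositive of (P → Q) is (¬Q → ¬P); it is logically equivalent to the original.
Here P = 'x < -17' and Q = 'x < -5'.

If not (x < -5), then not (x < -17).


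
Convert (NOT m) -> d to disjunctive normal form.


Step 1: Rewrite (¬m) → d as ¬(¬m) ∨ d.
Step 2: Eliminate any double negations (¬¬X = X).

m OR d


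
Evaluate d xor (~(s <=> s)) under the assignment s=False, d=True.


Substitute s=False, d=True:
s <=> s = False <=> False = True
~(s <=> s) = False
d xor (~(s <=> s)) = True xor False = True

True


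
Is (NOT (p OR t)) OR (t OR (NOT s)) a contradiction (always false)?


Truth table over {p, s, t}:
p | s | t | φ
-------------
F | F | F | T
T | F | F | T
F | T | F | T
T | T | F | F
F | F | T | T
T | F | T | T
F | T | T | T
T | T | T | T
Satisfying assignment at row 1: p=F, s=F, t=F gives T.

No, it is not a contradiction.


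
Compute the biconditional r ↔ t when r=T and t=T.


Biconditional is true when both operands have the same truth value.
Substitute: r=T, t=T.
T ↔ T evaluates to T.

T


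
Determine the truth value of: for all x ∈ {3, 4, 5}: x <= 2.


Evaluate the predicate on each element: 3:F, 4:F, 5:F.
Counterexample x = 3 fails the predicate.

F


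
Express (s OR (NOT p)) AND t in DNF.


Step 1: Distribute ∧ over ∨: (s ∨ (¬p)) ∧ t = (s ∧ t) ∨ ((¬p) ∧ t).

(s AND t) OR ((NOT p) AND t)


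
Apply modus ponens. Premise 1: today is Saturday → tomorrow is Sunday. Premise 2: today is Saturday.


Modus ponens: from (P → Q) and P, infer Q.
P = 'today is Saturday' is asserted, and P → Q holds, so Q follows.

tomorrow is Sunday.


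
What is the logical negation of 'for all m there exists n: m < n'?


Negation flips each quantifier (∀↔∃) and negates the inner predicate.
¬(for all m there exists n: φ) = there exists m for all n: ¬φ.

there exists m for all n: NOT(m < n)


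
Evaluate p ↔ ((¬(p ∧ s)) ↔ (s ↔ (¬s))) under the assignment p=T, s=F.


Substitute p=T, s=F:
p ∧ s = T ∧ F = F
¬(p ∧ s) = T
¬s = T
s ↔ (¬s) = F ↔ T = F
(¬(p ∧ s)) ↔ (s ↔ (¬s)) = T ↔ F = F
p ↔ ((¬(p ∧ s)) ↔ (s ↔ (¬s))) = T ↔ F = F

F


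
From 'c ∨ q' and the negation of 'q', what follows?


Disjunctive syllogism: from (P ∨ Q) and ¬P, infer Q.
One disjunct, 'q', is ruled out; the other must hold.

c


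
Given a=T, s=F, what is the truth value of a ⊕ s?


Exclusive or is true when exactly one operand is true.
Substitute: a=T, s=F.
T ⊕ F evaluates to T.

T


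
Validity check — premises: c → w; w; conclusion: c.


This is affirming the consequent (fallacy). There exist truth assignments where the premises are all true but the conclusion is false.

Invalid.


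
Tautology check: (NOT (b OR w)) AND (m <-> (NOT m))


Build the truth table over {b, m, w}:
b | m | w | φ
-------------
F | F | F | F
T | F | F | F
F | T | F | F
T | T | F | F
F | F | T | F
T | F | T | F
F | T | T | F
T | T | T | F
Counterexample at row 1: with b=F, m=F, w=F, the formula is F.

No, it is not a tautology.


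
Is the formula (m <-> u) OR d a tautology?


Build the truth table over {d, m, u}:
d | m | u | φ
-------------
F | F | F | T
T | F | F | T
F | T | F | F
T | T | F | T
F | F | T | F
T | F | T | T
F | T | T | T
T | T | T | T
Counterexample at row 3: with d=F, m=T, u=F, the formula is F.

No, it is not a tautology.


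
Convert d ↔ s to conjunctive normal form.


Step 1: Rewrite d ↔ s as (d → s) ∧ (s → d).
Step 2: Rewrite each implication as a disjunction.

((¬d) ∨ s) ∧ ((¬s) ∨ d)


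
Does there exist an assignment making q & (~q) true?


Check all 2 assignments over {q}:
q | φ
-----
False | False
True | False
No assignment makes the formula true.

Unsatisfiable.


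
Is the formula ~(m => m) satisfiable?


Check all 2 assignments over {m}:
m | φ
-----
False | False
True | False
No assignment makes the formula true.

Unsatisfiable.


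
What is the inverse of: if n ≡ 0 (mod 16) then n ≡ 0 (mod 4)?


The inverse of (P → Q) is (¬P → ¬Q). It is equivalent to the converse, not to the original.
Here P = 'n ≡ 0 (mod 16)' and Q = 'n ≡ 0 (mod 4)'.

If not (n ≡ 0 (mod 16)), then not (n ≡ 0 (mod 4)).


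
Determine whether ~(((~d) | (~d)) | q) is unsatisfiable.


Truth table over {d, q}:
d | q | φ
---------
False | False | False
True | False | True
False | True | False
True | True | False
Satisfying assignment at row 2: d=True, q=False gives True.

No, it is not a contradiction.


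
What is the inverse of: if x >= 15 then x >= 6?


The inverse of (P → Q) is (¬P → ¬Q). It is equivalent to the converse, not to the original.
Here P = 'x >= 15' and Q = 'x >= 6'.

If not (x >= 15), then not (x >= 6).


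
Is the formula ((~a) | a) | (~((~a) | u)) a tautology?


Build the truth table over {a, u}:
a | u | φ
---------
False | False | True
True | False | True
False | True | True
True | True | True
Every row evaluates to true.

Yes, it is a tautology.


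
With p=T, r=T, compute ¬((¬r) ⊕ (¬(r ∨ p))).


Substitute p=T, r=T:
¬r = F
r ∨ p = T ∨ T = T
¬(r ∨ p) = F
(¬r) ⊕ (¬(r ∨ p)) = F ⊕ F = F
¬((¬r) ⊕ (¬(r ∨ p))) = T

T


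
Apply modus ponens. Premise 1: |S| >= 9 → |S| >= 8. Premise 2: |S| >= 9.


Modus ponens: from (P → Q) and P, infer Q.
P = '|S| >= 9' is asserted, and P → Q holds, so Q follows.

|S| >= 8.


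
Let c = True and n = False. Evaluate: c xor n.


Exclusive or is true when exactly one operand is true.
Substitute: c=True, n=False.
True xor False evaluates to True.

True


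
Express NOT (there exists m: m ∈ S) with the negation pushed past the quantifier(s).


¬(for all x: φ) = there exists x: ¬φ, and ¬(there exists x: φ) = for all x: ¬φ.
Apply to the existential statement.

for all m: NOT(m ∈ S)


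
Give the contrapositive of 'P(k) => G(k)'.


The contrapositive of (P → Q) is (¬Q → ¬P); it is logically equivalent to the original.
Here P = 'P(k)' and Q = 'G(k)'.

If not (G(k)), then not (P(k)).


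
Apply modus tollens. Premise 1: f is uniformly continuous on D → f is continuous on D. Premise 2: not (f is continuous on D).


Modus tollens: from (P → Q) and ¬Q, infer ¬P.
Q = 'f is continuous on D' is denied; since P → Q, P must also fail.

Not (f is uniformly continuous on D).


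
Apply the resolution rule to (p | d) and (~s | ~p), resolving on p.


The clauses contain complementary literals p and ~p.
Resolution eliminates this pair and disjoins the remaining literals (merging duplicates).

(d | ~s)


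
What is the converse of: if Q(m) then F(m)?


The converse of (P → Q) is (Q → P). It is not in general equivalent to the original.
Here P = 'Q(m)' and Q = 'F(m)'.

If F(m), then Q(m).


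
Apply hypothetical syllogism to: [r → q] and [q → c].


Hypothetical syllogism: from (P → Q) and (Q → R), infer (P → R).
Chain the two implications through the shared middle term 'q'.

r → c


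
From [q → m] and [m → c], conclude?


Hypothetical syllogism: from (P → Q) and (Q → R), infer (P → R).
Chain the two implications through the shared middle term 'm'.

q → c


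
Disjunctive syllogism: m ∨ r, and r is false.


Disjunctive syllogism: from (P ∨ Q) and ¬P, infer Q.
One disjunct, 'r', is ruled out; the other must hold.

m


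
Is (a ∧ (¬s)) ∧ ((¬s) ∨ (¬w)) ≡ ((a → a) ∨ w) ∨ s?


Compare truth tables:
a | s | w | φ | ψ
-----------------
F | F | F | F | T
T | F | F | T | T
F | T | F | F | T
T | T | F | F | T
F | F | T | F | T
T | F | T | T | T
F | T | T | F | T
T | T | T | F | T
They differ at row 1 (a=F, s=F, w=F): φ=F but ψ=T.

No, they are not logically equivalent.


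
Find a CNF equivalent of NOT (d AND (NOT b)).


Step 1: Apply De Morgan: ¬(d ∧ (¬b)) = ¬d ∨ ¬(¬b).
Step 2: Eliminate any double negations (¬¬X = X).

(NOT d) OR b


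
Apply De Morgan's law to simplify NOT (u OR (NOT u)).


De Morgan: the negation of a disjunction is the conjunction of the negations.
Distribute NOT across OR, flipping it to AND, and negate each literal.

(NOT u) AND u


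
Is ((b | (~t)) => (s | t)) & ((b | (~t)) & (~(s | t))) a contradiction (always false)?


Truth table over {b, s, t}:
b | s | t | φ
-------------
False | False | False | False
True | False | False | False
False | True | False | False
True | True | False | False
False | False | True | False
True | False | True | False
False | True | True | False
True | True | True | False
Every row is false.

Yes, it is a contradiction.


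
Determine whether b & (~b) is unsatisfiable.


Truth table over {b}:
b | φ
-----
False | False
True | False
Every row is false.

Yes, it is a contradiction.


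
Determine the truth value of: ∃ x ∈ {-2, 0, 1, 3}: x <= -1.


Evaluate the predicate on each element: -2:T, 0:F, 1:F, 3:F.
Witness x = -2 satisfies the predicate.

T


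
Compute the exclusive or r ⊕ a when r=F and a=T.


Exclusive or is true when exactly one operand is true.
Substitute: r=F, a=T.
F ⊕ T evaluates to T.

T


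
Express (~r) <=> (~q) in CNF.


Step 1: Rewrite (¬r) ↔ (¬q) as ((¬r) → (¬q)) ∧ ((¬q) → (¬r)).
Step 2: Rewrite each implication as a disjunction.
Step 3: Eliminate any double negations (¬¬X = X).

(r | (~q)) & (q | (~r))


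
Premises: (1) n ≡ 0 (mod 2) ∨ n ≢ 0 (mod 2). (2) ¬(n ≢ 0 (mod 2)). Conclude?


Disjunctive syllogism: from (P ∨ Q) and ¬P, infer Q.
One disjunct, 'n ≢ 0 (mod 2)', is ruled out; the other must hold.

n ≡ 0 (mod 2)


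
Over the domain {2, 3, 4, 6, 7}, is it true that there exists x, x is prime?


Evaluate the predicate on each element: 2:T, 3:T, 4:F, 6:F, 7:T.
Witness x = 2 satisfies the predicate.

T


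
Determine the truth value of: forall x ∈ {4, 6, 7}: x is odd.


Evaluate the predicate on each element: 4:False, 6:False, 7:True.
Counterexample x = 4 fails the predicate.

False


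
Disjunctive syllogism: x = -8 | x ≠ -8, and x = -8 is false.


Disjunctive syllogism: from (P ∨ Q) and ¬P, infer Q.
One disjunct, 'x = -8', is ruled out; the other must hold.

x ≠ -8


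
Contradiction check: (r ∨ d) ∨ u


Truth table over {d, r, u}:
d | r | u | φ
-------------
F | F | F | F
T | F | F | T
F | T | F | T
T | T | F | T
F | F | T | T
T | F | T | T
F | T | T | T
T | T | T | T
Satisfying assignment at row 2: d=T, r=F, u=F gives T.

No, it is not a contradiction.


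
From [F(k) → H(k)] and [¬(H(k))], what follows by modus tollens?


Modus tollens: from (P → Q) and ¬Q, infer ¬P.
Q = 'H(k)' is denied; since P → Q, P must also fail.

Not (F(k)).


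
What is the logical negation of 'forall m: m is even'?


¬(forall x: φ) = exists x: ¬φ, and ¬(exists x: φ) = forall x: ¬φ.
Apply to the universal statement.

exists m: ~(m is even)


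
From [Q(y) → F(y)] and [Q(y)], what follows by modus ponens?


Modus ponens: from (P → Q) and P, infer Q.
P = 'Q(y)' is asserted, and P → Q holds, so Q follows.

F(y).


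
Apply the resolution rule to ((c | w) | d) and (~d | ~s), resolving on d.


The clauses contain complementary literals d and ~d.
Resolution eliminates this pair and disjoins the remaining literals (merging duplicates).

((c | w) | ~s)


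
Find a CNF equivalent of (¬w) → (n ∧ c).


Step 1: Rewrite (¬w) → (n ∧ c) as ¬(¬w) ∨ (n ∧ c).
Step 2: Distribute ∨ over ∧.
Step 3: Eliminate any double negations (¬¬X = X).

(w ∨ n) ∧ (w ∨ c)


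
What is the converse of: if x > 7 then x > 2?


The converse of (P → Q) is (Q → P). It is not in general equivalent to the original.
Here P = 'x > 7' and Q = 'x > 2'.

If x > 2, then x > 7.


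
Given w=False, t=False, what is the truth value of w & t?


Conjunction is true only when both operands are true.
Substitute: w=False, t=False.
False & False evaluates to False.

False


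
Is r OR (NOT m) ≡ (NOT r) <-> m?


Compare truth tables:
m | r | φ | ψ
-------------
F | F | T | F
T | F | F | T
F | T | T | T
T | T | T | F
They differ at row 1 (m=F, r=F): φ=T but ψ=F.

No, they are not logically equivalent.


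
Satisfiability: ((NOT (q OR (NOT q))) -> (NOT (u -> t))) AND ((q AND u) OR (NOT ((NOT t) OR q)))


Search for a satisfying assignment over {q, t, u}.
Try q=F, t=T, u=F: the formula evaluates to T.
A satisfying assignment exists.

Satisfiable.


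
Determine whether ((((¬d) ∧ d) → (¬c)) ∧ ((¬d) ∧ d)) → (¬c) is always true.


Build the truth table over {c, d}:
c | d | φ
---------
F | F | T
T | F | T
F | T | T
T | T | T
Every row evaluates to true.

Yes, it is a tautology.


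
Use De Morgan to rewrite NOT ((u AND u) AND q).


De Morgan: the negation of a conjunction is the disjunction of the negations.
Distribute NOT across AND, flipping it to OR, and negate each literal.

((NOT u) OR (NOT u)) OR (NOT q)


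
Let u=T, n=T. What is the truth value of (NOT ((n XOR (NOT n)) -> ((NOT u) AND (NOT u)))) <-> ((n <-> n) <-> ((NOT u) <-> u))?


Substitute u=T, n=T:
… (earlier sub-steps elided)
NOT u = F
NOT u = F
(NOT u) AND (NOT u) = F AND F = F
(n XOR (NOT n)) -> ((NOT u) AND (NOT u)) = T -> F = F
NOT ((n XOR (NOT n)) -> ((NOT u) AND (NOT u))) = T
n <-> n = T <-> T = T
NOT u = F
(NOT u) <-> u = F <-> T = F
(n <-> n) <-> ((NOT u) <-> u) = T <-> F = F
(NOT ((n XOR (NOT n)) -> ((NOT u) AND (NOT u)))) <-> ((n <-> n) <-> ((NOT u) <-> u)) = T <-> F = F

F


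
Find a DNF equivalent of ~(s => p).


Step 1: Rewrite implication then negate: ¬(¬s ∨ p) = s ∧ ¬p.

s & (~p)


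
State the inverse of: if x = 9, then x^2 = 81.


The inverse of (P → Q) is (¬P → ¬Q). It is equivalent to the converse, not to the original.
Here P = 'x = 9' and Q = 'x^2 = 81'.

If not (x = 9), then not (x^2 = 81).


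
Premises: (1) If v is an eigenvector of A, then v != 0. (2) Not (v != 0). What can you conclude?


Modus tollens: from (P → Q) and ¬Q, infer ¬P.
Q = 'v != 0' is denied; since P → Q, P must also fail.

Not (v is an eigenvector of A).


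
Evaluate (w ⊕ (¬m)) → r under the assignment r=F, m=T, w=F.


Substitute r=F, m=T, w=F:
¬m = F
w ⊕ (¬m) = F ⊕ F = F
(w ⊕ (¬m)) → r = F → F = T

T


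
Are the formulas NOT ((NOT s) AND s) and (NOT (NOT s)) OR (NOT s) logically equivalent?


Compare truth tables:
s | φ | ψ
---------
F | T | T
T | T | T
The columns φ and ψ agree on every row.

Yes, they are logically equivalent.


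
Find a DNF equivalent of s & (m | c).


Step 1: Distribute ∧ over ∨: s ∧ (m ∨ c) = (s ∧ m) ∨ (s ∧ c).

(s & m) | (s & c)


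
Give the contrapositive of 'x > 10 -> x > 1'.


The contrapositive of (P → Q) is (¬Q → ¬P); it is logically equivalent to the original.
Here P = 'x > 10' and Q = 'x > 1'.

If not (x > 1), then not (x > 10).


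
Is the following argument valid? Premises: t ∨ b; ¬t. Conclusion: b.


This matches the form of disjunctive syllogism: the conclusion follows in every model of the premises.

Valid.


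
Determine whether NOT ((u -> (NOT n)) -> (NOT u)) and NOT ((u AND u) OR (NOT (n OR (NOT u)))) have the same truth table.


Compare truth tables:
n | u | φ | ψ
-------------
F | F | F | T
T | F | F | T
F | T | T | F
T | T | F | F
They differ at row 1 (n=F, u=F): φ=F but ψ=T.

No, they are not logically equivalent.


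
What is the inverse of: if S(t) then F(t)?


The inverse of (P → Q) is (¬P → ¬Q). It is equivalent to the converse, not to the original.
Here P = 'S(t)' and Q = 'F(t)'.

If not (S(t)), then not (F(t)).


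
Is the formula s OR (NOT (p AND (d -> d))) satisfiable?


Search for a satisfying assignment over {d, p, s}.
Try d=F, p=F, s=F: the formula evaluates to T.
A satisfying assignment exists.

Satisfiable.


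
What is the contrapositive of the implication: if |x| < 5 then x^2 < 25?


The contrapositive of (P → Q) is (¬Q → ¬P); it is logically equivalent to the original.
Here P = '|x| < 5' and Q = 'x^2 < 25'.

If not (x^2 < 25), then not (|x| < 5).


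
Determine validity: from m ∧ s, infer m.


This matches the form of conjunction elimination: the conclusion follows in every model of the premises.

Valid.


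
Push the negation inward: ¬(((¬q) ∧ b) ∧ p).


De Morgan: the negation of a conjunction is the disjunction of the negations.
Distribute ¬ across ∧, flipping it to ∨, and negate each literal.

(q ∨ (¬b)) ∨ (¬p)


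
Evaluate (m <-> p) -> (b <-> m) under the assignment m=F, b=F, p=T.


Substitute m=F, b=F, p=T:
m <-> p = F <-> T = F
b <-> m = F <-> F = T
(m <-> p) -> (b <-> m) = F -> T = T

T


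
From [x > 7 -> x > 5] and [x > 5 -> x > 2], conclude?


Hypothetical syllogism: from (P → Q) and (Q → R), infer (P → R).
Chain the two implications through the shared middle term 'x > 5'.

x > 7 -> x > 2


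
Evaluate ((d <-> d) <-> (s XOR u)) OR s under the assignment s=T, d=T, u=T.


Substitute s=T, d=T, u=T:
d <-> d = T <-> T = T
s XOR u = T XOR T = F
(d <-> d) <-> (s XOR u) = T <-> F = F
((d <-> d) <-> (s XOR u)) OR s = F OR T = T

T


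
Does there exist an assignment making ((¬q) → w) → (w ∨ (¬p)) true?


Search for a satisfying assignment over {p, q, w}.
Try p=F, q=F, w=F: the formula evaluates to T.
A satisfying assignment exists.

Satisfiable.


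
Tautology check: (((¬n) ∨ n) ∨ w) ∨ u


Build the truth table over {n, u, w}:
n | u | w | φ
-------------
F | F | F | T
T | F | F | T
F | T | F | T
T | T | F | T
F | F | T | T
T | F | T | T
F | T | T | T
T | T | T | T
Every row evaluates to true.

Yes, it is a tautology.


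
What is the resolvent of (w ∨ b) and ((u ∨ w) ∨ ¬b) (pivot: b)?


The clauses contain complementary literals b and ¬b.
Resolution eliminates this pair and disjoins the remaining literals (merging duplicates).

(w ∨ u)


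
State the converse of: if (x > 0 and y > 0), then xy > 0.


The converse of (P → Q) is (Q → P). It is not in general equivalent to the original.
Here P = '(x > 0 and y > 0)' and Q = 'xy > 0'.

If xy > 0, then (x > 0 and y > 0).


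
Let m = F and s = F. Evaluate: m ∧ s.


Conjunction is true only when both operands are true.
Substitute: m=F, s=F.
F ∧ F evaluates to F.

F


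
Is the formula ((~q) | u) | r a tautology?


Build the truth table over {q, r, u}:
q | r | u | φ
-------------
False | False | False | True
True | False | False | False
False | True | False | True
True | True | False | True
False | False | True | True
True | False | True | True
False | True | True | True
True | True | True | True
Counterexample at row 2: with q=True, r=False, u=False, the formula is False.

No, it is not a tautology.


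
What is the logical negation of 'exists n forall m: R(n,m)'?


Negation flips each quantifier (∀↔∃) and negates the inner predicate.
¬(exists n forall m: φ) = forall n exists m: ¬φ.

forall n exists m: ~(R(n,m))


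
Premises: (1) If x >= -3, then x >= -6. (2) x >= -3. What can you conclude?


Modus ponens: from (P → Q) and P, infer Q.
P = 'x >= -3' is asserted, and P → Q holds, so Q follows.

x >= -6.


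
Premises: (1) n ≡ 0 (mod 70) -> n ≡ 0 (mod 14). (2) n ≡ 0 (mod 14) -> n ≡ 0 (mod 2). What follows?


Hypothetical syllogism: from (P → Q) and (Q → R), infer (P → R).
Chain the two implications through the shared middle term 'n ≡ 0 (mod 14)'.

n ≡ 0 (mod 70) -> n ≡ 0 (mod 2)


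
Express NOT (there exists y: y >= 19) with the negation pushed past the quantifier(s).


¬(for all x: φ) = there exists x: ¬φ, and ¬(there exists x: φ) = for all x: ¬φ.
Apply to the existential statement.

for all y: NOT(y >= 19)


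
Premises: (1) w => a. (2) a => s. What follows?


Hypothetical syllogism: from (P → Q) and (Q → R), infer (P → R).
Chain the two implications through the shared middle term 'a'.

w => s


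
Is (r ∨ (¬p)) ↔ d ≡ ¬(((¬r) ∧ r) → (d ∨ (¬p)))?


Compare truth tables:
d | p | r | φ | ψ
-----------------
F | F | F | F | F
T | F | F | T | F
F | T | F | T | F
T | T | F | F | F
F | F | T | F | F
T | F | T | T | F
F | T | T | F | F
T | T | T | T | F
They differ at row 2 (d=T, p=F, r=F): φ=T but ψ=F.

No, they are not logically equivalent.


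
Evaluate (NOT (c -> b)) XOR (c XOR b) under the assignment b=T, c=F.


Substitute b=T, c=F:
c -> b = F -> T = T
NOT (c -> b) = F
c XOR b = F XOR T = T
(NOT (c -> b)) XOR (c XOR b) = F XOR T = T

T


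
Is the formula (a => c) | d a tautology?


Build the truth table over {a, c, d}:
a | c | d | φ
-------------
False | False | False | True
True | False | False | False
False | True | False | True
True | True | False | True
False | False | True | True
True | False | True | True
False | True | True | True
True | True | True | True
Counterexample at row 2: with a=True, c=False, d=False, the formula is False.

No, it is not a tautology.


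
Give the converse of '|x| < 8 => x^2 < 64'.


The converse of (P → Q) is (Q → P). It is not in general equivalent to the original.
Here P = '|x| < 8' and Q = 'x^2 < 64'.

If x^2 < 64, then |x| < 8.


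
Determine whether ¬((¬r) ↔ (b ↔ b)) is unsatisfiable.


Truth table over {b, r}:
b | r | φ
---------
F | F | F
T | F | F
F | T | T
T | T | T
Satisfying assignment at row 3: b=F, r=T gives T.

No, it is not a contradiction.


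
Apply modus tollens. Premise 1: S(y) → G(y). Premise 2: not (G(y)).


Modus tollens: from (P → Q) and ¬Q, infer ¬P.
Q = 'G(y)' is denied; since P → Q, P must also fail.

Not (S(y)).


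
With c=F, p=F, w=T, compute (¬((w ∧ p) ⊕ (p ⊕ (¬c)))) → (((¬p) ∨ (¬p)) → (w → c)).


Substitute c=F, p=F, w=T:
… (earlier sub-steps elided)
¬c = T
p ⊕ (¬c) = F ⊕ T = T
(w ∧ p) ⊕ (p ⊕ (¬c)) = F ⊕ T = T
¬((w ∧ p) ⊕ (p ⊕ (¬c))) = F
¬p = T
¬p = T
(¬p) ∨ (¬p) = T ∨ T = T
w → c = T → F = F
((¬p) ∨ (¬p)) → (w → c) = T → F = F
(¬((w ∧ p) ⊕ (p ⊕ (¬c)))) → (((¬p) ∨ (¬p)) → (w → c)) = F → F = T

T


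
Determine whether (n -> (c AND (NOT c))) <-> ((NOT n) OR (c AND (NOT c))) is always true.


Build the truth table over {c, n}:
c | n | φ
---------
F | F | T
T | F | T
F | T | T
T | T | T
Every row evaluates to true.

Yes, it is a tautology.


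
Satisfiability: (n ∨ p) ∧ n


Search for a satisfying assignment over {n, p}.
Try n=T, p=F: the formula evaluates to T.
A satisfying assignment exists.

Satisfiable.


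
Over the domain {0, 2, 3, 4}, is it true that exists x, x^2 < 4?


Evaluate the predicate on each element: 0:True, 2:False, 3:False, 4:False.
Witness x = 0 satisfies the predicate.

True


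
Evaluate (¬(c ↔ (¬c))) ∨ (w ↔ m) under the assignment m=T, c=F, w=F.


Substitute m=T, c=F, w=F:
¬c = T
c ↔ (¬c) = F ↔ T = F
¬(c ↔ (¬c)) = T
w ↔ m = F ↔ T = F
(¬(c ↔ (¬c))) ∨ (w ↔ m) = T ∨ F = T

T


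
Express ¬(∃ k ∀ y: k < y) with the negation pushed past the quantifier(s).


Negation flips each quantifier (∀↔∃) and negates the inner predicate.
¬(∃ k ∀ y: φ) = ∀ k ∃ y: ¬φ.

∀ k ∃ y: ¬(k < y)


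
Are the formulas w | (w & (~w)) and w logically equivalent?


Compare truth tables:
w | φ | ψ
---------
False | False | False
True | True | True
The columns φ and ψ agree on every row.

Yes, they are logically equivalent.


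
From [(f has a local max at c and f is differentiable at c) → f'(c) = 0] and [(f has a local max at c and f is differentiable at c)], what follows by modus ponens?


Modus ponens: from (P → Q) and P, infer Q.
P = '(f has a local max at c and f is differentiable at c)' is asserted, and P → Q holds, so Q follows.

f'(c) = 0.


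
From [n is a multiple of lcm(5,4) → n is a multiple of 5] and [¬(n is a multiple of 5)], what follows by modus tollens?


Modus tollens: from (P → Q) and ¬Q, infer ¬P.
Q = 'n is a multiple of 5' is denied; since P → Q, P must also fail.

Not (n is a multiple of lcm(5,4)).


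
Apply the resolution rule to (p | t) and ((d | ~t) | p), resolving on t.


The clauses contain complementary literals t and ~t.
Resolution eliminates this pair and disjoins the remaining literals (merging duplicates).

(p | d)


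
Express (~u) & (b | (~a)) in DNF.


Step 1: Distribute ∧ over ∨: (¬u) ∧ (b ∨ (¬a)) = ((¬u) ∧ b) ∨ ((¬u) ∧ (¬a)).

((~u) & b) | ((~u) & (~a))


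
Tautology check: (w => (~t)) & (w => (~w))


Build the truth table over {t, w}:
t | w | φ
---------
False | False | True
True | False | True
False | True | False
True | True | False
Counterexample at row 3: with t=False, w=True, the formula is False.

No, it is not a tautology.


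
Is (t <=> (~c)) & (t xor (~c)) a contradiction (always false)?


Truth table over {c, t}:
c | t | φ
---------
False | False | False
True | False | False
False | True | False
True | True | False
Every row is false.

Yes, it is a contradiction.


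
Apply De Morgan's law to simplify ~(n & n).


De Morgan: the negation of a conjunction is the disjunction of the negations.
Distribute ~ across &, flipping it to |, and negate each literal.

(~n) | (~n)


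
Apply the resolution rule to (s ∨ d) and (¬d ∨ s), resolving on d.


The clauses contain complementary literals d and ¬d.
Resolution eliminates this pair and disjoins the remaining literals (merging duplicates).

s


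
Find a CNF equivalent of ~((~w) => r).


Step 1: Rewrite (¬w) → r as ¬(¬w) ∨ r.
Step 2: Negate: ¬(¬(¬w) ∨ r) = (¬w) ∧ ¬r (De Morgan + double negation).

(~w) & (~r)


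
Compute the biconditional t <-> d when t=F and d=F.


Biconditional is true when both operands have the same truth value.
Substitute: t=F, d=F.
F <-> F evaluates to T.

T


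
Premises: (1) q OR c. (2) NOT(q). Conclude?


Disjunctive syllogism: from (P ∨ Q) and ¬P, infer Q.
One disjunct, 'q', is ruled out; the other must hold.

c


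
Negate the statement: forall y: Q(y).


¬(forall x: φ) = exists x: ¬φ, and ¬(exists x: φ) = forall x: ¬φ.
Apply to the universal statement.

exists y: ~(Q(y))


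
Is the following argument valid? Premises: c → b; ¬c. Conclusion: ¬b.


This is denying the antecedent (fallacy). There exist truth assignments where the premises are all true but the conclusion is false.

Invalid.


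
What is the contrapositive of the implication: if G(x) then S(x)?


The contrapositive of (P → Q) is (¬Q → ¬P); it is logically equivalent to the original.
Here P = 'G(x)' and Q = 'S(x)'.

If not (S(x)), then not (G(x)).


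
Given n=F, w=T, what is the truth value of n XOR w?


Exclusive or is true when exactly one operand is true.
Substitute: n=F, w=T.
F XOR T evaluates to T.

T


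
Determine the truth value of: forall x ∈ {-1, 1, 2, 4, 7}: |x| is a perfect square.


Evaluate the predicate on each element: -1:True, 1:True, 2:False, 4:True, 7:False.
Counterexample x = 2 fails the predicate.

False


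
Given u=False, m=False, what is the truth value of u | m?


Disjunction is false only when both operands are false.
Substitute: u=False, m=False.
False | False evaluates to False.

False


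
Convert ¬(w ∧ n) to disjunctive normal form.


Step 1: Apply De Morgan: ¬(w ∧ n) = ¬w ∨ ¬n.

(¬w) ∨ (¬n)


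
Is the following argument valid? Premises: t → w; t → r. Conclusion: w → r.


This is (no valid rule). There exist truth assignments where the premises are all true but the conclusion is false.

Invalid.


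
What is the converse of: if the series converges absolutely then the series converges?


The converse of (P → Q) is (Q → P). It is not in general equivalent to the original.
Here P = 'the series converges absolutely' and Q = 'the series converges'.

If the series converges, then the series converges absolutely.


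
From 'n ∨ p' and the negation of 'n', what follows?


Disjunctive syllogism: from (P ∨ Q) and ¬P, infer Q.
One disjunct, 'n', is ruled out; the other must hold.

p


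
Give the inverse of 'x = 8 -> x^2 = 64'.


The inverse of (P → Q) is (¬P → ¬Q). It is equivalent to the converse, not to the original.
Here P = 'x = 8' and Q = 'x^2 = 64'.

If not (x = 8), then not (x^2 = 64).


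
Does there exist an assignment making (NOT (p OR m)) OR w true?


Search for a satisfying assignment over {m, p, w}.
Try m=F, p=F, w=F: the formula evaluates to T.
A satisfying assignment exists.

Satisfiable.


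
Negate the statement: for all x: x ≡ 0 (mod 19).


¬(for all x: φ) = there exists x: ¬φ, and ¬(there exists x: φ) = for all x: ¬φ.
Apply to the universal statement.

there exists x: NOT(x ≡ 0 (mod 19))


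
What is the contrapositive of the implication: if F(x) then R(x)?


The contrapositive of (P → Q) is (¬Q → ¬P); it is logically equivalent to the original.
Here P = 'F(x)' and Q = 'R(x)'.

If not (R(x)), then not (F(x)).


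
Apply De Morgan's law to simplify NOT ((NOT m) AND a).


De Morgan: the negation of a conjunction is the disjunction of the negations.
Distribute NOT across AND, flipping it to OR, and negate each literal.

m OR (NOT a)


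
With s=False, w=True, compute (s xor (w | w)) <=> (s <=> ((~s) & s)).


Substitute s=False, w=True:
w | w = True | True = True
s xor (w | w) = False xor True = True
~s = True
(~s) & s = True & False = False
s <=> ((~s) & s) = False <=> False = True
(s xor (w | w)) <=> (s <=> ((~s) & s)) = True <=> True = True

True


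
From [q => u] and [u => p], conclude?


Hypothetical syllogism: from (P → Q) and (Q → R), infer (P → R).
Chain the two implications through the shared middle term 'u'.

q => p


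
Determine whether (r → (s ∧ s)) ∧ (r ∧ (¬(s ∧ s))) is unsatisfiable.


Truth table over {r, s}:
r | s | φ
---------
F | F | F
T | F | F
F | T | F
T | T | F
Every row is false.

Yes, it is a contradiction.


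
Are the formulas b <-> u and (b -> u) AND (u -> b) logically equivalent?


Compare truth tables:
b | u | φ | ψ
-------------
F | F | T | T
T | F | F | F
F | T | F | F
T | T | T | T
The columns φ and ψ agree on every row.

Yes, they are logically equivalent.


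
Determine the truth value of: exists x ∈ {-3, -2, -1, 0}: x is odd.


Evaluate the predicate on each element: -3:True, -2:False, -1:True, 0:False.
Witness x = -3 satisfies the predicate.

True


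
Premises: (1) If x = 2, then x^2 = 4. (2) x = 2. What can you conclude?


Modus ponens: from (P → Q) and P, infer Q.
P = 'x = 2' is asserted, and P → Q holds, so Q follows.

x^2 = 4.


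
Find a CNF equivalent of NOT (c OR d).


Step 1: Apply De Morgan: ¬(c ∨ d) = ¬c ∧ ¬d.

(NOT c) AND (NOT d)


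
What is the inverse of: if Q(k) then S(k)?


The inverse of (P → Q) is (¬P → ¬Q). It is equivalent to the converse, not to the original.
Here P = 'Q(k)' and Q = 'S(k)'.

If not (Q(k)), then not (S(k)).


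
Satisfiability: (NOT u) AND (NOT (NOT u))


Check all 2 assignments over {u}:
u | φ
-----
F | F
T | F
No assignment makes the formula true.

Unsatisfiable.


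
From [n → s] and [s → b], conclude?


Hypothetical syllogism: from (P → Q) and (Q → R), infer (P → R).
Chain the two implications through the shared middle term 's'.

n → b


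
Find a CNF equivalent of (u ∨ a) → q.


Step 1: Rewrite as ¬(u ∨ a) ∨ q = (¬u ∧ ¬a) ∨ q.
Step 2: Distribute ∨ over ∧.

((¬u) ∨ q) ∧ ((¬a) ∨ q)


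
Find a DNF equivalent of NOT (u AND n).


Step 1: Apply De Morgan: ¬(u ∧ n) = ¬u ∨ ¬n.

(NOT u) OR (NOT n)


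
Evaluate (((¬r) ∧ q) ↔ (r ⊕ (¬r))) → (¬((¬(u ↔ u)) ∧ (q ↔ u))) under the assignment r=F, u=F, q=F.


Substitute r=F, u=F, q=F:
… (earlier sub-steps elided)
(¬r) ∧ q = T ∧ F = F
¬r = T
r ⊕ (¬r) = F ⊕ T = T
((¬r) ∧ q) ↔ (r ⊕ (¬r)) = F ↔ T = F
u ↔ u = F ↔ F = T
¬(u ↔ u) = F
q ↔ u = F ↔ F = T
(¬(u ↔ u)) ∧ (q ↔ u) = F ∧ T = F
¬((¬(u ↔ u)) ∧ (q ↔ u)) = T
(((¬r) ∧ q) ↔ (r ⊕ (¬r))) → (¬((¬(u ↔ u)) ∧ (q ↔ u))) = F → T = T

T


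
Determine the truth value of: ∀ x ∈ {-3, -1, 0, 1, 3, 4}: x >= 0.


Evaluate the predicate on each element: -3:F, -1:F, 0:T, 1:T, 3:T, 4:T.
Counterexample x = -3 fails the predicate.

F


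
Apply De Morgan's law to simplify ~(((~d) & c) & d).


De Morgan: the negation of a conjunction is the disjunction of the negations.
Distribute ~ across &, flipping it to |, and negate each literal.

(d | (~c)) | (~d)


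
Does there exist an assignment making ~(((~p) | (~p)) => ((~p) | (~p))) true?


Check all 2 assignments over {p}:
p | φ
-----
False | False
True | False
No assignment makes the formula true.

Unsatisfiable.


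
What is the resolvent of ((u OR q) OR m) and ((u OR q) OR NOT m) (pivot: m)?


The clauses contain complementary literals m and NOTm.
Resolution eliminates this pair and disjoins the remaining literals (merging duplicates).

(u OR q)


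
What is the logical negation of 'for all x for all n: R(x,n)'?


Negation flips each quantifier (∀↔∃) and negates the inner predicate.
¬(for all x for all n: φ) = there exists x there exists n: ¬φ.

there exists x there exists n: NOT(R(x,n))


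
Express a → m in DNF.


Step 1: Rewrite a → m as ¬a ∨ m.

(¬a) ∨ m


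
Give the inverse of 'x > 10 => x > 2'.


The inverse of (P → Q) is (¬P → ¬Q). It is equivalent to the converse, not to the original.
Here P = 'x > 10' and Q = 'x > 2'.

If not (x > 10), then not (x > 2).


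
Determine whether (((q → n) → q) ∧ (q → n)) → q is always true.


Build the truth table over {n, q}:
n | q | φ
---------
F | F | T
T | F | T
F | T | T
T | T | T
Every row evaluates to true.

Yes, it is a tautology.


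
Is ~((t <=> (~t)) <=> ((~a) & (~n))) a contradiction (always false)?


Truth table over {a, n, t}:
a | n | t | φ
-------------
False | False | False | True
True | False | False | False
False | True | False | False
True | True | False | False
False | False | True | True
True | False | True | False
False | True | True | False
True | True | True | False
Satisfying assignment at row 1: a=False, n=False, t=False gives True.

No, it is not a contradiction.


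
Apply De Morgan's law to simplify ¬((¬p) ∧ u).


De Morgan: the negation of a conjunction is the disjunction of the negations.
Distribute ¬ across ∧, flipping it to ∨, and negate each literal.

p ∨ (¬u)


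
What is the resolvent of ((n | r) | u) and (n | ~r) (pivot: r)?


The clauses contain complementary literals r and ~r.
Resolution eliminates this pair and disjoins the remaining literals (merging duplicates).

(u | n)


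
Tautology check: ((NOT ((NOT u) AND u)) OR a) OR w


Build the truth table over {a, u, w}:
a | u | w | φ
-------------
F | F | F | T
T | F | F | T
F | T | F | T
T | T | F | T
F | F | T | T
T | F | T | T
F | T | T | T
T | T | T | T
Every row evaluates to true.

Yes, it is a tautology.


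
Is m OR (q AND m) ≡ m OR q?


Compare truth tables:
m | q | φ | ψ
-------------
F | F | F | F
T | F | T | T
F | T | F | T
T | T | T | T
They differ at row 3 (m=F, q=T): φ=F but ψ=T.

No, they are not logically equivalent.


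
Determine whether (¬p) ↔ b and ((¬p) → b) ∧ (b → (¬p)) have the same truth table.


Compare truth tables:
b | p | φ | ψ
-------------
F | F | F | F
T | F | T | T
F | T | T | T
T | T | F | F
The columns φ and ψ agree on every row.

Yes, they are logically equivalent.


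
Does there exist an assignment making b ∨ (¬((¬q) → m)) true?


Search for a satisfying assignment over {b, m, q}.
Try b=F, m=F, q=F: the formula evaluates to T.
A satisfying assignment exists.

Satisfiable.


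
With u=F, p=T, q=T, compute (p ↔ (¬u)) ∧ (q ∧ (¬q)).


Substitute u=F, p=T, q=T:
¬u = T
p ↔ (¬u) = T ↔ T = T
¬q = F
q ∧ (¬q) = T ∧ F = F
(p ↔ (¬u)) ∧ (q ∧ (¬q)) = T ∧ F = F

F


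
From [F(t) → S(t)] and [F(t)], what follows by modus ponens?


Modus ponens: from (P → Q) and P, infer Q.
P = 'F(t)' is asserted, and P → Q holds, so Q follows.

S(t).
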